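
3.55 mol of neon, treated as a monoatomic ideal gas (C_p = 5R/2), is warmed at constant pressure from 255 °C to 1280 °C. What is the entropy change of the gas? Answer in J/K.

ΔS = 79.6 J/K

In kelvin: T₁ = 528.15 K, T₂ = 1553.15 K. At constant pressure, ΔS = nC_p ln(T₂/T₁) with C_p = 5R/2 = 20.79 J mol⁻¹ K⁻¹.
ΔS = 3.55 × 20.79 × ln(1553.15/528.15) = 79.6 J/K.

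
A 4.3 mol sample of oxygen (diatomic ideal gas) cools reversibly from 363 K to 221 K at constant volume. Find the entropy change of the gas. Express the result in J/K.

At constant volume, ΔS = nC_V ln(T₂/T₁) with C_V = 5R/2 = 20.79 J mol⁻¹ K⁻¹.
ΔS = 4.3 × 20.79 × ln(221/363) = -44.4 J/K.

ΔS = -44.4 J/K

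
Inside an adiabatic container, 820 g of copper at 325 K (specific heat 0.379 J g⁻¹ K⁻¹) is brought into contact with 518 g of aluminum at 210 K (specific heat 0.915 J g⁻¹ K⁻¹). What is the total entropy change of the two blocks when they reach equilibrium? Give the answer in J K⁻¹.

ΔS_total = 18.3 J/K

Energy balance: T_f = (m₁c₁T₁ + m₂c₂T₂)/(m₁c₁ + m₂c₂) = 255.54 K.
ΔS₁ = m₁c₁ ln(T_f/T₁) = 310.78 × ln(255.54/325) = -74.72 J/K.
ΔS₂ = m₂c₂ ln(T_f/T₂) = 473.97 × ln(255.54/210) = 93.03 J/K.
ΔS_total = -74.72 + 93.03 = 18.3 J/K.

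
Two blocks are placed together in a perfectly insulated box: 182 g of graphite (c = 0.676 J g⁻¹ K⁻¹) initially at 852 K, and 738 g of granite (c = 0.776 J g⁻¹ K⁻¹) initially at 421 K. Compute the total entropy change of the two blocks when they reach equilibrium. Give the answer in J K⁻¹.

ΔS_total = 29 J/K

Energy balance: T_f = (m₁c₁T₁ + m₂c₂T₂)/(m₁c₁ + m₂c₂) = 497.22 K.
ΔS₁ = m₁c₁ ln(T_f/T₁) = 123.032 × ln(497.22/852) = -66.26 J/K.
ΔS₂ = m₂c₂ ln(T_f/T₂) = 572.688 × ln(497.22/421) = 95.29 J/K.
ΔS_total = -66.26 + 95.29 = 29 J/K.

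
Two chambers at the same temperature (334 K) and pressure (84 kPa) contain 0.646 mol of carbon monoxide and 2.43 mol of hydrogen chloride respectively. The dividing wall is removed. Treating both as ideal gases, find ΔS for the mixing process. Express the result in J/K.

Mole fractions: x_A = 0.646/3.08 = 0.21, x_B = 0.79.
ΔS_mix = −R(n_A ln x_A + n_B ln x_B) = −8.314 × (0.646 ln 0.21 + 2.43 ln 0.79) = 13.1 J/K.

ΔS_mix = 13.1 J/K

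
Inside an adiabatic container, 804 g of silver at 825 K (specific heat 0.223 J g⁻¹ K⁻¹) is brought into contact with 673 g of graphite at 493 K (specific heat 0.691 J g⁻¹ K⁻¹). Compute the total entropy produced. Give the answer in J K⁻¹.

Energy balance: T_f = (m₁c₁T₁ + m₂c₂T₂)/(m₁c₁ + m₂c₂) = 585.38 K.
ΔS₁ = m₁c₁ ln(T_f/T₁) = 179.292 × ln(585.38/825) = -61.52 J/K.
ΔS₂ = m₂c₂ ln(T_f/T₂) = 465.043 × ln(585.38/493) = 79.87 J/K.
ΔS_total = -61.52 + 79.87 = 18.4 J/K.

ΔS_total = 18.4 J/K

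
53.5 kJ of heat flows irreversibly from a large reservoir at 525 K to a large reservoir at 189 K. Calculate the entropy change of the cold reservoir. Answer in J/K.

ΔS_cold = 283 J/K

The cold reservoir gains heat Q, so ΔS_cold = +Q/T_C = 53500/189 = 283 J/K.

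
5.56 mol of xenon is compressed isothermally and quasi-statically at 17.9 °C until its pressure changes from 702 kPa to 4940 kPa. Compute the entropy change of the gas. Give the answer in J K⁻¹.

For an isothermal ideal gas ΔS_gas = nR ln(P₁/P₂) = 5.56 × 8.314 × ln(702/4940) = -90.2 J/K.

ΔS_gas = -90.2 J/K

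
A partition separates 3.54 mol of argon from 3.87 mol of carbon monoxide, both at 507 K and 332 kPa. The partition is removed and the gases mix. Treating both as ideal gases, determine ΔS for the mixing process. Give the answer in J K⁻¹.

Mole fractions: x_A = 3.54/7.41 = 0.478, x_B = 0.522.
ΔS_mix = −R(n_A ln x_A + n_B ln x_B) = −8.314 × (3.54 ln 0.478 + 3.87 ln 0.522) = 42.6 J/K.

ΔS_mix = 42.6 J/K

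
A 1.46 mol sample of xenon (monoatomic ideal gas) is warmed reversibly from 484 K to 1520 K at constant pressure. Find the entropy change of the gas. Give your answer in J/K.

At constant pressure, ΔS = nC_p ln(T₂/T₁) with C_p = 5R/2 = 20.79 J mol⁻¹ K⁻¹.
ΔS = 1.46 × 20.79 × ln(1520/484) = 34.7 J/K.

ΔS = 34.7 J/K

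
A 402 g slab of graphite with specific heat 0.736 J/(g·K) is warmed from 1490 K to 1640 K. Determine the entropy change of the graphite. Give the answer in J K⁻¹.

ΔS = 28.4 J/K

ΔS = ∫dQ_rev/T = m c ln(T₂/T₁) = 402 × 0.736 × ln(1640/1490) = 28.4 J/K.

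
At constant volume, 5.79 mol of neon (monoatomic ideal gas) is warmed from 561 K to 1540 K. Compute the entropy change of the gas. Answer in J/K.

ΔS = 72.9 J/K

At constant volume, ΔS = nC_V ln(T₂/T₁) with C_V = 3R/2 = 12.47 J mol⁻¹ K⁻¹.
ΔS = 5.79 × 12.47 × ln(1540/561) = 72.9 J/K.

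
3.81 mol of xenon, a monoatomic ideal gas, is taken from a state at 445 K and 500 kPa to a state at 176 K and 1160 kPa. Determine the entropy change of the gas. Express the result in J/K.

ΔS = -100 J/K

ΔS = nC_p ln(T₂/T₁) − nR ln(P₂/P₁), with C_p = 5R/2 = 20.79 J mol⁻¹ K⁻¹ for a monoatomic ideal gas.
ΔS = 3.81 × [20.79 × ln(176/445) − 8.314 × ln(1160/500)] = -100 J/K.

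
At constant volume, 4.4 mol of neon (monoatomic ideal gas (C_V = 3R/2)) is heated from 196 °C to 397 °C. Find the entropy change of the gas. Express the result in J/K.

ΔS = 19.6 J/K

In kelvin: T₁ = 469.15 K, T₂ = 670.15 K. At constant volume, ΔS = nC_V ln(T₂/T₁) with C_V = 3R/2 = 12.47 J mol⁻¹ K⁻¹.
ΔS = 4.4 × 12.47 × ln(670.15/469.15) = 19.6 J/K.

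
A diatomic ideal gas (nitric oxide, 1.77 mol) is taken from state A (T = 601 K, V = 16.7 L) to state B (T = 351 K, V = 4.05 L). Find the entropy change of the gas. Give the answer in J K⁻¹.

Entropy is a state function: ΔS = nC_V ln(T₂/T₁) + nR ln(V₂/V₁), with C_V = 5R/2 = 20.79 J mol⁻¹ K⁻¹ for a diatomic ideal gas.
ΔS = 1.77 × [20.79 × ln(351/601) + 8.314 × ln(4.05/16.7)] = -40.6 J/K.

ΔS = -40.6 J/K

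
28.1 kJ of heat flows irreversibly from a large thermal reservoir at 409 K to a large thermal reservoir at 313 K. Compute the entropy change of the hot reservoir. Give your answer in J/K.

The hot reservoir loses heat Q, so ΔS_hot = −Q/T_H = −28100/409 = -68.7 J/K.

ΔS_hot = -68.7 J/K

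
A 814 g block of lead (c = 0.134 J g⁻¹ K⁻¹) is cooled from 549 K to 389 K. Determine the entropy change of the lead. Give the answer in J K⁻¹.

ΔS = ∫dQ_rev/T = m c ln(T₂/T₁) = 814 × 0.134 × ln(389/549) = -37.6 J/K.

ΔS = -37.6 J/K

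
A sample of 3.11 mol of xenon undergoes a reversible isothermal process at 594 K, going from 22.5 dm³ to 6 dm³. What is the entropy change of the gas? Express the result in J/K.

ΔS_gas = -34.2 J/K

For an isothermal ideal gas ΔS_gas = nR ln(V₂/V₁) = 3.11 × 8.314 × ln(6/22.5) = -34.2 J/K.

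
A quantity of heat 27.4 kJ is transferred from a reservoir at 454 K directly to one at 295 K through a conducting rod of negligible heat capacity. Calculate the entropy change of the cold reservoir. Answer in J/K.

The cold reservoir gains heat Q, so ΔS_cold = +Q/T_C = 27400/295 = 92.9 J/K.

ΔS_cold = 92.9 J/K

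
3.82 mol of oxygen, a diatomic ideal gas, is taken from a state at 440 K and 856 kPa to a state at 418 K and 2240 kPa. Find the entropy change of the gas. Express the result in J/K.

ΔS = nC_p ln(T₂/T₁) − nR ln(P₂/P₁), with C_p = 7R/2 = 29.1 J mol⁻¹ K⁻¹ for a diatomic ideal gas.
ΔS = 3.82 × [29.1 × ln(418/440) − 8.314 × ln(2240/856)] = -36.3 J/K.

ΔS = -36.3 J/K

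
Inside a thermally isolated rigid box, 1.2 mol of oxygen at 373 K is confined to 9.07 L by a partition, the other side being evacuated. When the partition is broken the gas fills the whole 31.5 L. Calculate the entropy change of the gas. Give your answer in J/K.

ΔS_gas = 12.4 J/K

No heat is exchanged and no work is done, so the ideal-gas temperature stays constant.
Entropy is a state function; using a reversible isothermal path, ΔS_gas = nR ln(V₂/V₁) = 1.2 × 8.314 × ln(31.5/9.07) = 12.4 J/K.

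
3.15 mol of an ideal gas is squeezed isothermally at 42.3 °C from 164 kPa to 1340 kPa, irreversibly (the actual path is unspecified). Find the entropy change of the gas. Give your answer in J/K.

Entropy is a state function, so ΔS_gas depends only on the end states.
For an isothermal ideal gas ΔS_gas = nR ln(P₁/P₂) = 3.15 × 8.314 × ln(164/1340) = -55 J/K.

ΔS_gas = -55 J/K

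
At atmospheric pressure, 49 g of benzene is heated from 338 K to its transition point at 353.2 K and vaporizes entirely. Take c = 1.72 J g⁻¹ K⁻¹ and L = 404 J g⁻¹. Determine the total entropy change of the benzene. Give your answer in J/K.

ΔS = 59.8 J/K

Warming step: ΔS₁ = m c ln(T_tr/T_i) = 49 × 1.72 × ln(353.2/338) = 3.707 J/K.
Phase change: ΔS₂ = +mL/T_tr = 49 × 404 / 353.2 = 56.05 J/K.
ΔS_total = (3.707) + (56.05) = 59.8 J/K.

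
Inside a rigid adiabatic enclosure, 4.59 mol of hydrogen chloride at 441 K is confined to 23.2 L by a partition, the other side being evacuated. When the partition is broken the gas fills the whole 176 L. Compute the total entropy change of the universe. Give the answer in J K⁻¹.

ΔS_universe = 77.3 J/K

No heat is exchanged and no work is done, so the ideal-gas temperature stays constant.
Entropy is a state function; using a reversible isothermal path, ΔS_gas = nR ln(V₂/V₁) = 4.59 × 8.314 × ln(176/23.2) = 77.3 J/K.
The insulated surroundings exchange no heat, so ΔS_surr = 0 and ΔS_universe = ΔS_gas.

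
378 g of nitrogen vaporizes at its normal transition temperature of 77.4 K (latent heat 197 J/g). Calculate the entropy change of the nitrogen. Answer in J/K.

Heat absorbed by the substance: Q = mL = 378 × 197 = 74466 J.
At constant T, ΔS = Q_rev/T = 74466 / 77.4 = 962 J/K.

ΔS = 962 J/K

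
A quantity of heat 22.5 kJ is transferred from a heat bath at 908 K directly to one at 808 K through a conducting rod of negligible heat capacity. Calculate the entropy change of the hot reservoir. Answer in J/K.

The hot reservoir loses heat Q, so ΔS_hot = −Q/T_H = −22500/908 = -24.8 J/K.

ΔS_hot = -24.8 J/K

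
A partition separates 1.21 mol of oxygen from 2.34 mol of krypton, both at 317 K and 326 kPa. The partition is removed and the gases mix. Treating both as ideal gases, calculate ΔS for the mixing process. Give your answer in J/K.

ΔS_mix = 18.9 J/K

Mole fractions: x_A = 1.21/3.55 = 0.341, x_B = 0.659.
ΔS_mix = −R(n_A ln x_A + n_B ln x_B) = −8.314 × (1.21 ln 0.341 + 2.34 ln 0.659) = 18.9 J/K.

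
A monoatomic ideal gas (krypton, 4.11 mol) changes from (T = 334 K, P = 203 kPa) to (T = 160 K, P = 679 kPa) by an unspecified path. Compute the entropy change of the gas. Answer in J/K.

ΔS = -104 J/K

ΔS = nC_p ln(T₂/T₁) − nR ln(P₂/P₁), with C_p = 5R/2 = 20.79 J mol⁻¹ K⁻¹ for a monoatomic ideal gas.
ΔS = 4.11 × [20.79 × ln(160/334) − 8.314 × ln(679/203)] = -104 J/K.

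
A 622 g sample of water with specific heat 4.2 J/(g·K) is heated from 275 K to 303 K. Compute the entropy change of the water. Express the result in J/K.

ΔS = 253 J/K

ΔS = ∫dQ_rev/T = m c ln(T₂/T₁) = 622 × 4.2 × ln(303/275) = 253 J/K.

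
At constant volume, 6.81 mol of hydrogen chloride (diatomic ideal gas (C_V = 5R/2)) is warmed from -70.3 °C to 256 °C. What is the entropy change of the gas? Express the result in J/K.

In kelvin: T₁ = 202.85 K, T₂ = 529.15 K. At constant volume, ΔS = nC_V ln(T₂/T₁) with C_V = 5R/2 = 20.79 J mol⁻¹ K⁻¹.
ΔS = 6.81 × 20.79 × ln(529.15/202.85) = 136 J/K.

ΔS = 136 J/K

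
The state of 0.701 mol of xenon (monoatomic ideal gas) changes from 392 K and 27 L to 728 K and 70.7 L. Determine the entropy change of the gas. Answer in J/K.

ΔS = 11 J/K

Entropy is a state function: ΔS = nC_V ln(T₂/T₁) + nR ln(V₂/V₁), with C_V = 3R/2 = 12.47 J mol⁻¹ K⁻¹ for a monoatomic ideal gas.
ΔS = 0.701 × [12.47 × ln(728/392) + 8.314 × ln(70.7/27)] = 11 J/K.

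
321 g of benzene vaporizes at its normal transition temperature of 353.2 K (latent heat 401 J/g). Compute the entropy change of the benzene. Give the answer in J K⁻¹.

Heat absorbed by the substance: Q = mL = 321 × 401 = 128721 J.
At constant T, ΔS = Q_rev/T = 128721 / 353.2 = 364 J/K.

ΔS = 364 J/K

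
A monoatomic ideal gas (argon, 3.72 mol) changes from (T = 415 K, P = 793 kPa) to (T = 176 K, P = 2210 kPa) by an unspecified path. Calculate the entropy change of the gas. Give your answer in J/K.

ΔS = -98 J/K

ΔS = nC_p ln(T₂/T₁) − nR ln(P₂/P₁), with C_p = 5R/2 = 20.79 J mol⁻¹ K⁻¹ for a monoatomic ideal gas.
ΔS = 3.72 × [20.79 × ln(176/415) − 8.314 × ln(2210/793)] = -98 J/K.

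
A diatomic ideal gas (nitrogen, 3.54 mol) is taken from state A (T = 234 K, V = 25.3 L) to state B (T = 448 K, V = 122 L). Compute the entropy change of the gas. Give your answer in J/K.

ΔS = 94.1 J/K

Entropy is a state function: ΔS = nC_V ln(T₂/T₁) + nR ln(V₂/V₁), with C_V = 5R/2 = 20.79 J mol⁻¹ K⁻¹ for a diatomic ideal gas.
ΔS = 3.54 × [20.79 × ln(448/234) + 8.314 × ln(122/25.3)] = 94.1 J/K.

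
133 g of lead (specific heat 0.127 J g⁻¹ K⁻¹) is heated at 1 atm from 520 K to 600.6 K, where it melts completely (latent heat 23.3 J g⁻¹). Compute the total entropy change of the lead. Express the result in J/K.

Warming step: ΔS₁ = m c ln(T_tr/T_i) = 133 × 0.127 × ln(600.6/520) = 2.434 J/K.
Phase change: ΔS₂ = +mL/T_tr = 133 × 23.3 / 600.6 = 5.16 J/K.
ΔS_total = (2.434) + (5.16) = 7.59 J/K.

ΔS = 7.59 J/K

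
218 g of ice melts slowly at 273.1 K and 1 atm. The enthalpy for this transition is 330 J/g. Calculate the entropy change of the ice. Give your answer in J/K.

Heat absorbed by the substance: Q = mL = 218 × 330 = 71940 J.
At constant T, ΔS = Q_rev/T = 71940 / 273.1 = 263 J/K.

ΔS = 263 J/K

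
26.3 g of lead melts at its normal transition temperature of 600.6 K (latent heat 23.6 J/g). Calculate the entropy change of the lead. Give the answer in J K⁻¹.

ΔS = 1.03 J/K

Heat absorbed by the substance: Q = mL = 26.3 × 23.6 = 620.68 J.
At constant T, ΔS = Q_rev/T = 620.68 / 600.6 = 1.03 J/K.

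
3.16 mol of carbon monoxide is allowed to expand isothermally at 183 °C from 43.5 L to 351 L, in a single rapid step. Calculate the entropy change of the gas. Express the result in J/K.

Entropy is a state function, so ΔS_gas depends only on the end states.
For an isothermal ideal gas ΔS_gas = nR ln(V₂/V₁) = 3.16 × 8.314 × ln(351/43.5) = 54.9 J/K.

ΔS_gas = 54.9 J/K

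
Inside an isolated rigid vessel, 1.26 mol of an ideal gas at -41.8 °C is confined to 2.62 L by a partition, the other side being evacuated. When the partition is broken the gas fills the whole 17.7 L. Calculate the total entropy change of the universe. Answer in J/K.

For an ideal gas in free expansion Q = 0 and W = 0, so T is unchanged.
Entropy is a state function; using a reversible isothermal path, ΔS_gas = nR ln(V₂/V₁) = 1.26 × 8.314 × ln(17.7/2.62) = 20 J/K.
The insulated surroundings exchange no heat, so ΔS_surr = 0 and ΔS_universe = ΔS_gas.

ΔS_universe = 20 J/K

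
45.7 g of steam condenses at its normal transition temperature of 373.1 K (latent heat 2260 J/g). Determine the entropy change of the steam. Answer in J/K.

ΔS = -277 J/K

Heat released by the substance: Q = −mL = −45.7 × 2260 = −103282 J.
At constant T, ΔS = Q_rev/T = −103282 / 373.1 = -277 J/K.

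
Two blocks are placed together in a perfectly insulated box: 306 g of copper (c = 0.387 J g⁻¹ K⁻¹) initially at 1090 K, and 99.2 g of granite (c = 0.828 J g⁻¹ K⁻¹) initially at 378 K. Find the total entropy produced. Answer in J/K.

ΔS_total = 24.5 J/K

Energy balance: T_f = (m₁c₁T₁ + m₂c₂T₂)/(m₁c₁ + m₂c₂) = 798.41 K.
ΔS₁ = m₁c₁ ln(T_f/T₁) = 118.422 × ln(798.41/1090) = -36.867 J/K.
ΔS₂ = m₂c₂ ln(T_f/T₂) = 82.1376 × ln(798.41/378) = 61.416 J/K.
ΔS_total = -36.867 + 61.416 = 24.5 J/K.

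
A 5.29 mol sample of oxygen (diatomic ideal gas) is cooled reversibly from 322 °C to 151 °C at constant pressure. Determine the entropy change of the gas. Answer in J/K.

ΔS = -52.1 J/K

In kelvin: T₁ = 595.15 K, T₂ = 424.15 K. At constant pressure, ΔS = nC_p ln(T₂/T₁) with C_p = 7R/2 = 29.1 J mol⁻¹ K⁻¹.
ΔS = 5.29 × 29.1 × ln(424.15/595.15) = -52.1 J/K.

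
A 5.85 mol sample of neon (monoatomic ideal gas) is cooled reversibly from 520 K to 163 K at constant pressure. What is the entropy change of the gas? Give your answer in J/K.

ΔS = -141 J/K

At constant pressure, ΔS = nC_p ln(T₂/T₁) with C_p = 5R/2 = 20.79 J mol⁻¹ K⁻¹.
ΔS = 5.85 × 20.79 × ln(163/520) = -141 J/K.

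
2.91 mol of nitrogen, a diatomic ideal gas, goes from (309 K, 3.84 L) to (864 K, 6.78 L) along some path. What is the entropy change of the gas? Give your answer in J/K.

ΔS = 75.9 J/K

Entropy is a state function: ΔS = nC_V ln(T₂/T₁) + nR ln(V₂/V₁), with C_V = 5R/2 = 20.79 J mol⁻¹ K⁻¹ for a diatomic ideal gas.
ΔS = 2.91 × [20.79 × ln(864/309) + 8.314 × ln(6.78/3.84)] = 75.9 J/K.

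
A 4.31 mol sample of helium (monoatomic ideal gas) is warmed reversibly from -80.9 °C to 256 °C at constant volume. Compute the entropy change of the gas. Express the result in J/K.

ΔS = 54.4 J/K

In kelvin: T₁ = 192.25 K, T₂ = 529.15 K. At constant volume, ΔS = nC_V ln(T₂/T₁) with C_V = 3R/2 = 12.47 J mol⁻¹ K⁻¹.
ΔS = 4.31 × 12.47 × ln(529.15/192.25) = 54.4 J/K.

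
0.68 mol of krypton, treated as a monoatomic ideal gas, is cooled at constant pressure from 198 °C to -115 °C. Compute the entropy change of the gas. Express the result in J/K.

In kelvin: T₁ = 471.15 K, T₂ = 158.15 K. At constant pressure, ΔS = nC_p ln(T₂/T₁) with C_p = 5R/2 = 20.79 J mol⁻¹ K⁻¹.
ΔS = 0.68 × 20.79 × ln(158.15/471.15) = -15.4 J/K.

ΔS = -15.4 J/K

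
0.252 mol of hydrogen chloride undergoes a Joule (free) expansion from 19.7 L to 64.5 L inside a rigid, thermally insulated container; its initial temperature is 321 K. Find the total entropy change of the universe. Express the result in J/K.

ΔS_universe = 2.48 J/K

No heat is exchanged and no work is done, so the ideal-gas temperature stays constant.
Entropy is a state function; using a reversible isothermal path, ΔS_gas = nR ln(V₂/V₁) = 0.252 × 8.314 × ln(64.5/19.7) = 2.48 J/K.
The insulated surroundings exchange no heat, so ΔS_surr = 0 and ΔS_universe = ΔS_gas.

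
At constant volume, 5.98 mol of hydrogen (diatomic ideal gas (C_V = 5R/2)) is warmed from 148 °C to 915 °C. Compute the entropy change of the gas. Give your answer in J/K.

ΔS = 129 J/K

In kelvin: T₁ = 421.15 K, T₂ = 1188.15 K. At constant volume, ΔS = nC_V ln(T₂/T₁) with C_V = 5R/2 = 20.79 J mol⁻¹ K⁻¹.
ΔS = 5.98 × 20.79 × ln(1188.15/421.15) = 129 J/K.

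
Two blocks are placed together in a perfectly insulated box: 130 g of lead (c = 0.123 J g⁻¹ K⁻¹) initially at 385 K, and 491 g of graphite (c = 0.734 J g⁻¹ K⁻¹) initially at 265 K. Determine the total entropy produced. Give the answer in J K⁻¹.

ΔS_total = 1.2 J/K

Energy balance: T_f = (m₁c₁T₁ + m₂c₂T₂)/(m₁c₁ + m₂c₂) = 270.1 K.
ΔS₁ = m₁c₁ ln(T_f/T₁) = 15.99 × ln(270.1/385) = -5.668 J/K.
ΔS₂ = m₂c₂ ln(T_f/T₂) = 360.394 × ln(270.1/265) = 6.867 J/K.
ΔS_total = -5.668 + 6.867 = 1.2 J/K.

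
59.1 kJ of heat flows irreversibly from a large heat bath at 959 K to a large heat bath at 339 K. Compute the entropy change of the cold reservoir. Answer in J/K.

The cold reservoir gains heat Q, so ΔS_cold = +Q/T_C = 59100/339 = 174 J/K.

ΔS_cold = 174 J/K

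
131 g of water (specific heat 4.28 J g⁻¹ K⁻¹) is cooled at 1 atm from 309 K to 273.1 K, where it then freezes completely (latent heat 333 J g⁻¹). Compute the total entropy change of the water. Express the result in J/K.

Cooling step: ΔS₁ = m c ln(T_tr/T_i) = 131 × 4.28 × ln(273.1/309) = -69.25 J/K.
Phase change: ΔS₂ = −mL/T_tr = −131 × 333 / 273.1 = -159.7 J/K.
ΔS_total = (-69.25) + (-159.7) = -229 J/K.

ΔS = -229 J/K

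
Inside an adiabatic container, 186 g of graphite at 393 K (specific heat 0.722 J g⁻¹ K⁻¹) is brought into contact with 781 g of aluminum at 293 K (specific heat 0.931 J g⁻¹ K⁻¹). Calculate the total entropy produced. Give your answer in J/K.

ΔS_total = 5.22 J/K

Energy balance: T_f = (m₁c₁T₁ + m₂c₂T₂)/(m₁c₁ + m₂c₂) = 308.59 K.
ΔS₁ = m₁c₁ ln(T_f/T₁) = 134.292 × ln(308.59/393) = -32.47 J/K.
ΔS₂ = m₂c₂ ln(T_f/T₂) = 727.111 × ln(308.59/293) = 37.69 J/K.
ΔS_total = -32.47 + 37.69 = 5.22 J/K.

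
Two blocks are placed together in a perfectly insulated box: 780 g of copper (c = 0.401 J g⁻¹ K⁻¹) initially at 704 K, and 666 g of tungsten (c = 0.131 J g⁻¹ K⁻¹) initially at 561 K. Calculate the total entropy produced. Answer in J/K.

ΔS_total = 1.68 J/K

Energy balance: T_f = (m₁c₁T₁ + m₂c₂T₂)/(m₁c₁ + m₂c₂) = 672.81 K.
ΔS₁ = m₁c₁ ln(T_f/T₁) = 312.78 × ln(672.81/704) = -14.173 J/K.
ΔS₂ = m₂c₂ ln(T_f/T₂) = 87.246 × ln(672.81/561) = 15.856 J/K.
ΔS_total = -14.173 + 15.856 = 1.68 J/K.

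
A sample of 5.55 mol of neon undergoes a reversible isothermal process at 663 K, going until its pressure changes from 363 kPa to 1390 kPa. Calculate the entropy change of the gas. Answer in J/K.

ΔS_gas = -62 J/K

For an isothermal ideal gas ΔS_gas = nR ln(P₁/P₂) = 5.55 × 8.314 × ln(363/1390) = -62 J/K.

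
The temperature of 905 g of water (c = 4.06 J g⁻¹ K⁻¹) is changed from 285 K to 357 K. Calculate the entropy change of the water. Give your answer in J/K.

ΔS = 828 J/K

ΔS = ∫dQ_rev/T = m c ln(T₂/T₁) = 905 × 4.06 × ln(357/285) = 828 J/K.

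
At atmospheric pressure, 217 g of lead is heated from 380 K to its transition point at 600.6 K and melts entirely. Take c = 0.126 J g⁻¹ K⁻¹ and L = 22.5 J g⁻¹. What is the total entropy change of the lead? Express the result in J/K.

ΔS = 20.6 J/K

Warming step: ΔS₁ = m c ln(T_tr/T_i) = 217 × 0.126 × ln(600.6/380) = 12.52 J/K.
Phase change: ΔS₂ = +mL/T_tr = 217 × 22.5 / 600.6 = 8.129 J/K.
ΔS_total = (12.52) + (8.129) = 20.6 J/K.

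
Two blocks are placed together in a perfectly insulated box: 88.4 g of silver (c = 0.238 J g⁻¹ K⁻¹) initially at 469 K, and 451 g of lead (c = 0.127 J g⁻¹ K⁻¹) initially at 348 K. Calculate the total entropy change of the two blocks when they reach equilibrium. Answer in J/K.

Energy balance: T_f = (m₁c₁T₁ + m₂c₂T₂)/(m₁c₁ + m₂c₂) = 380.51 K.
ΔS₁ = m₁c₁ ln(T_f/T₁) = 21.0392 × ln(380.51/469) = -4.3993 J/K.
ΔS₂ = m₂c₂ ln(T_f/T₂) = 57.277 × ln(380.51/348) = 5.1148 J/K.
ΔS_total = -4.3993 + 5.1148 = 0.715 J/K.

ΔS_total = 0.715 J/K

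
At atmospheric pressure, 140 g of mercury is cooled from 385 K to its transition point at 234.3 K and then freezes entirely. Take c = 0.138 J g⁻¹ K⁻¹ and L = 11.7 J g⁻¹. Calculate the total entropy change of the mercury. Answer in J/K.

ΔS = -16.6 J/K

Cooling step: ΔS₁ = m c ln(T_tr/T_i) = 140 × 0.138 × ln(234.3/385) = -9.595 J/K.
Phase change: ΔS₂ = −mL/T_tr = −140 × 11.7 / 234.3 = -6.991 J/K.
ΔS_total = (-9.595) + (-6.991) = -16.6 J/K.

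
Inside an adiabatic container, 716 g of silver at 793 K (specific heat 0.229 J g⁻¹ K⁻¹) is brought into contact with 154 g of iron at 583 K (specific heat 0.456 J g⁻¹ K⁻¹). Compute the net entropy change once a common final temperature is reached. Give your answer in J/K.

Energy balance: T_f = (m₁c₁T₁ + m₂c₂T₂)/(m₁c₁ + m₂c₂) = 730.03 K.
ΔS₁ = m₁c₁ ln(T_f/T₁) = 163.964 × ln(730.03/793) = -13.566 J/K.
ΔS₂ = m₂c₂ ln(T_f/T₂) = 70.224 × ln(730.03/583) = 15.793 J/K.
ΔS_total = -13.566 + 15.793 = 2.23 J/K.

ΔS_total = 2.23 J/K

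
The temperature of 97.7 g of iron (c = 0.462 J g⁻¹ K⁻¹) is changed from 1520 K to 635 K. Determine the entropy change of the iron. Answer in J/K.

ΔS = ∫dQ_rev/T = m c ln(T₂/T₁) = 97.7 × 0.462 × ln(635/1520) = -39.4 J/K.

ΔS = -39.4 J/K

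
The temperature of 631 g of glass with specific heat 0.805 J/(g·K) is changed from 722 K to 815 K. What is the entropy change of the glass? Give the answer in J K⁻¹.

ΔS = 61.5 J/K

ΔS = ∫dQ_rev/T = m c ln(T₂/T₁) = 631 × 0.805 × ln(815/722) = 61.5 J/K.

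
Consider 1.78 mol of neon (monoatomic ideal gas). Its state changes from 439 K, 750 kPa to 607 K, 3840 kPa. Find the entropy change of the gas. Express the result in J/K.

ΔS = -12.2 J/K

ΔS = nC_p ln(T₂/T₁) − nR ln(P₂/P₁), with C_p = 5R/2 = 20.79 J mol⁻¹ K⁻¹ for a monoatomic ideal gas.
ΔS = 1.78 × [20.79 × ln(607/439) − 8.314 × ln(3840/750)] = -12.2 J/K.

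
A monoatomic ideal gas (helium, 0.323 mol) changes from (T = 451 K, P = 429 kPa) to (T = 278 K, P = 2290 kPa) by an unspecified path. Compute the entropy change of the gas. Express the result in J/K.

ΔS = nC_p ln(T₂/T₁) − nR ln(P₂/P₁), with C_p = 5R/2 = 20.79 J mol⁻¹ K⁻¹ for a monoatomic ideal gas.
ΔS = 0.323 × [20.79 × ln(278/451) − 8.314 × ln(2290/429)] = -7.75 J/K.

ΔS = -7.75 J/K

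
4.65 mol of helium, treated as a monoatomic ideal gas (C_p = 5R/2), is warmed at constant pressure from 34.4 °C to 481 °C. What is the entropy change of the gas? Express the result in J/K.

ΔS = 86.7 J/K

In kelvin: T₁ = 307.55 K, T₂ = 754.15 K. At constant pressure, ΔS = nC_p ln(T₂/T₁) with C_p = 5R/2 = 20.79 J mol⁻¹ K⁻¹.
ΔS = 4.65 × 20.79 × ln(754.15/307.55) = 86.7 J/K.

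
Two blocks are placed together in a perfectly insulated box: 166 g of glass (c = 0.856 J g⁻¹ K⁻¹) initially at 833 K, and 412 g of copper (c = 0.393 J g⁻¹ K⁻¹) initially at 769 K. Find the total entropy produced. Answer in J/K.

ΔS_total = 0.242 J/K

Energy balance: T_f = (m₁c₁T₁ + m₂c₂T₂)/(m₁c₁ + m₂c₂) = 798.91 K.
ΔS₁ = m₁c₁ ln(T_f/T₁) = 142.096 × ln(798.91/833) = -5.937 J/K.
ΔS₂ = m₂c₂ ln(T_f/T₂) = 161.916 × ln(798.91/769) = 6.179 J/K.
ΔS_total = -5.937 + 6.179 = 0.242 J/K.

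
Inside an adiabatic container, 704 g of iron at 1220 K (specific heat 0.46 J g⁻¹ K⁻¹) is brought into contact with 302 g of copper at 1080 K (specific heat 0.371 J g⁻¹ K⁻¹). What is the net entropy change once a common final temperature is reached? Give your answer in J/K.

ΔS_total = 0.606 J/K

Energy balance: T_f = (m₁c₁T₁ + m₂c₂T₂)/(m₁c₁ + m₂c₂) = 1184 K.
ΔS₁ = m₁c₁ ln(T_f/T₁) = 323.84 × ln(1184/1220) = -9.6961 J/K.
ΔS₂ = m₂c₂ ln(T_f/T₂) = 112.042 × ln(1184/1080) = 10.302 J/K.
ΔS_total = -9.6961 + 10.302 = 0.606 J/K.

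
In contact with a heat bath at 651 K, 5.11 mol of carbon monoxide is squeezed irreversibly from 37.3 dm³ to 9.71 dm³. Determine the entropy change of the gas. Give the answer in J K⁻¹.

ΔS_gas = -57.2 J/K

Entropy is a state function, so ΔS_gas depends only on the end states.
For an isothermal ideal gas ΔS_gas = nR ln(V₂/V₁) = 5.11 × 8.314 × ln(9.71/37.3) = -57.2 J/K.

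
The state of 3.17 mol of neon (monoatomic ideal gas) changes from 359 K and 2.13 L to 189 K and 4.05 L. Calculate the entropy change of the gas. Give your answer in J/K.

ΔS = -8.43 J/K

Entropy is a state function: ΔS = nC_V ln(T₂/T₁) + nR ln(V₂/V₁), with C_V = 3R/2 = 12.47 J mol⁻¹ K⁻¹ for a monoatomic ideal gas.
ΔS = 3.17 × [12.47 × ln(189/359) + 8.314 × ln(4.05/2.13)] = -8.43 J/K.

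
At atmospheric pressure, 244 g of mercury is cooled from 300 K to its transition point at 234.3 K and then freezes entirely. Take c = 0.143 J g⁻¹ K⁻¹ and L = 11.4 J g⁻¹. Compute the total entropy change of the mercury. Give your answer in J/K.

Cooling step: ΔS₁ = m c ln(T_tr/T_i) = 244 × 0.143 × ln(234.3/300) = -8.625 J/K.
Phase change: ΔS₂ = −mL/T_tr = −244 × 11.4 / 234.3 = -11.87 J/K.
ΔS_total = (-8.625) + (-11.87) = -20.5 J/K.

ΔS = -20.5 J/K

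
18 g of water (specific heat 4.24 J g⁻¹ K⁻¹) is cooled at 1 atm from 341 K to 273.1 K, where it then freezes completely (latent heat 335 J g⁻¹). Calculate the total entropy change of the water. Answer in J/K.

Cooling step: ΔS₁ = m c ln(T_tr/T_i) = 18 × 4.24 × ln(273.1/341) = -16.95 J/K.
Phase change: ΔS₂ = −mL/T_tr = −18 × 335 / 273.1 = -22.08 J/K.
ΔS_total = (-16.95) + (-22.08) = -39 J/K.

ΔS = -39 J/K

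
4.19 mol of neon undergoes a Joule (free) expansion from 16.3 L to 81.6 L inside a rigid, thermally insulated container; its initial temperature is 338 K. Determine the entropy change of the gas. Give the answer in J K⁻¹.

ΔS_gas = 56.1 J/K

For an ideal gas in free expansion Q = 0 and W = 0, so T is unchanged.
Entropy is a state function; using a reversible isothermal path, ΔS_gas = nR ln(V₂/V₁) = 4.19 × 8.314 × ln(81.6/16.3) = 56.1 J/K.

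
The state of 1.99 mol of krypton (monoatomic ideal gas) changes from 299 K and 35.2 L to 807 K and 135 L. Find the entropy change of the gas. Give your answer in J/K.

Entropy is a state function: ΔS = nC_V ln(T₂/T₁) + nR ln(V₂/V₁), with C_V = 3R/2 = 12.47 J mol⁻¹ K⁻¹ for a monoatomic ideal gas.
ΔS = 1.99 × [12.47 × ln(807/299) + 8.314 × ln(135/35.2)] = 46.9 J/K.

ΔS = 46.9 J/K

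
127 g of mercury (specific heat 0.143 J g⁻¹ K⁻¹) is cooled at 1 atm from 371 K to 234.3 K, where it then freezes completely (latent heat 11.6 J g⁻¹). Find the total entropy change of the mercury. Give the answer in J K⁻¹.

Cooling step: ΔS₁ = m c ln(T_tr/T_i) = 127 × 0.143 × ln(234.3/371) = -8.347 J/K.
Phase change: ΔS₂ = −mL/T_tr = −127 × 11.6 / 234.3 = -6.288 J/K.
ΔS_total = (-8.347) + (-6.288) = -14.6 J/K.

ΔS = -14.6 J/K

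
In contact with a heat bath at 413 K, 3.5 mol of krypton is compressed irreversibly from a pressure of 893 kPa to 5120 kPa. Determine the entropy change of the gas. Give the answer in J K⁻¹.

ΔS_gas = -50.8 J/K

Entropy is a state function, so ΔS_gas depends only on the end states.
For an isothermal ideal gas ΔS_gas = nR ln(P₁/P₂) = 3.5 × 8.314 × ln(893/5120) = -50.8 J/K.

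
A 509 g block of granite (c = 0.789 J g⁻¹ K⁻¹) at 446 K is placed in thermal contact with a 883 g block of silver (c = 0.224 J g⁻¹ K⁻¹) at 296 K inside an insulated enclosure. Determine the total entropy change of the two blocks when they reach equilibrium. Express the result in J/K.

Energy balance: T_f = (m₁c₁T₁ + m₂c₂T₂)/(m₁c₁ + m₂c₂) = 396.5 K.
ΔS₁ = m₁c₁ ln(T_f/T₁) = 401.601 × ln(396.5/446) = -47.24 J/K.
ΔS₂ = m₂c₂ ln(T_f/T₂) = 197.792 × ln(396.5/296) = 57.82 J/K.
ΔS_total = -47.24 + 57.82 = 10.6 J/K.

ΔS_total = 10.6 J/K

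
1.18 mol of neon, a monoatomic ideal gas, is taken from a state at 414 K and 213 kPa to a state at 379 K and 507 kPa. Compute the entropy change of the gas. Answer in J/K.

ΔS = nC_p ln(T₂/T₁) − nR ln(P₂/P₁), with C_p = 5R/2 = 20.79 J mol⁻¹ K⁻¹ for a monoatomic ideal gas.
ΔS = 1.18 × [20.79 × ln(379/414) − 8.314 × ln(507/213)] = -10.7 J/K.

ΔS = -10.7 J/K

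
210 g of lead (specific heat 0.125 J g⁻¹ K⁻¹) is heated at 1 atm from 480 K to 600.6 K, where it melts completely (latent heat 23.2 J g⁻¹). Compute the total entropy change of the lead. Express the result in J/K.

Warming step: ΔS₁ = m c ln(T_tr/T_i) = 210 × 0.125 × ln(600.6/480) = 5.884 J/K.
Phase change: ΔS₂ = +mL/T_tr = 210 × 23.2 / 600.6 = 8.112 J/K.
ΔS_total = (5.884) + (8.112) = 14 J/K.

ΔS = 14 J/K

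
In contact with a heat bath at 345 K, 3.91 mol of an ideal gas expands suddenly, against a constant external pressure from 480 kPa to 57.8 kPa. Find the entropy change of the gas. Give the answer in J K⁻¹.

Entropy is a state function, so ΔS_gas depends only on the end states.
For an isothermal ideal gas ΔS_gas = nR ln(P₁/P₂) = 3.91 × 8.314 × ln(480/57.8) = 68.8 J/K.

ΔS_gas = 68.8 J/K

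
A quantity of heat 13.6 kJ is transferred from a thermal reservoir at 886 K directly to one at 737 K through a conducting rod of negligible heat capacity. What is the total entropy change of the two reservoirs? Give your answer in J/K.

ΔS_hot = −Q/T_H = −13600/886 = -15.35 J/K and ΔS_cold = +Q/T_C = 13600/737 = 18.45 J/K.
ΔS_total = -15.35 + 18.45 = 3.1 J/K, positive as the second law requires.

ΔS_total = 3.1 J/K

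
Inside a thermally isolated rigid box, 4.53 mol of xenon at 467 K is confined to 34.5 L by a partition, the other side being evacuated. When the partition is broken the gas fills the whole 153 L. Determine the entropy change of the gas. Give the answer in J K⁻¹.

For an ideal gas in free expansion Q = 0 and W = 0, so T is unchanged.
Entropy is a state function; using a reversible isothermal path, ΔS_gas = nR ln(V₂/V₁) = 4.53 × 8.314 × ln(153/34.5) = 56.1 J/K.

ΔS_gas = 56.1 J/K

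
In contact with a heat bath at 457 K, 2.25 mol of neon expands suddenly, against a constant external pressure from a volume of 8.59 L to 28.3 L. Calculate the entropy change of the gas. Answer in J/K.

ΔS_gas = 22.3 J/K

Entropy is a state function, so ΔS_gas depends only on the end states.
For an isothermal ideal gas ΔS_gas = nR ln(V₂/V₁) = 2.25 × 8.314 × ln(28.3/8.59) = 22.3 J/K.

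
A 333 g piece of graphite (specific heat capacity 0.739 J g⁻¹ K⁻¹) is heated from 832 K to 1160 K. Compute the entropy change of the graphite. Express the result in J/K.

ΔS = 81.8 J/K

ΔS = ∫dQ_rev/T = m c ln(T₂/T₁) = 333 × 0.739 × ln(1160/832) = 81.8 J/K.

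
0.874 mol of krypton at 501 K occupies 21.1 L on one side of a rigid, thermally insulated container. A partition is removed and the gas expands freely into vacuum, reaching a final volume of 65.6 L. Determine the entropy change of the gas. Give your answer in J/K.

ΔS_gas = 8.24 J/K

No heat is exchanged and no work is done, so the ideal-gas temperature stays constant.
Entropy is a state function; using a reversible isothermal path, ΔS_gas = nR ln(V₂/V₁) = 0.874 × 8.314 × ln(65.6/21.1) = 8.24 J/K.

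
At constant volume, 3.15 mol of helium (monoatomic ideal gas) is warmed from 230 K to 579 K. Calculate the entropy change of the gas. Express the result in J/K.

ΔS = 36.3 J/K

At constant volume, ΔS = nC_V ln(T₂/T₁) with C_V = 3R/2 = 12.47 J mol⁻¹ K⁻¹.
ΔS = 3.15 × 12.47 × ln(579/230) = 36.3 J/K.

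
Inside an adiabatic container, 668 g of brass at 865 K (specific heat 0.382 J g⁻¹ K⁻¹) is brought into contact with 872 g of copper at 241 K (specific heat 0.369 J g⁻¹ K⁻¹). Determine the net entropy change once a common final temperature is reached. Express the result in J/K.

ΔS_total = 114 J/K

Energy balance: T_f = (m₁c₁T₁ + m₂c₂T₂)/(m₁c₁ + m₂c₂) = 516.99 K.
ΔS₁ = m₁c₁ ln(T_f/T₁) = 255.176 × ln(516.99/865) = -131.3 J/K.
ΔS₂ = m₂c₂ ln(T_f/T₂) = 321.768 × ln(516.99/241) = 245.6 J/K.
ΔS_total = -131.3 + 245.6 = 114 J/K.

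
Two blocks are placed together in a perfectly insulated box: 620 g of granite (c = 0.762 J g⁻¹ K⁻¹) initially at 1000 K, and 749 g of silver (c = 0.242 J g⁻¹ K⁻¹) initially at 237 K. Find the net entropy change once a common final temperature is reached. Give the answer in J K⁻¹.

Energy balance: T_f = (m₁c₁T₁ + m₂c₂T₂)/(m₁c₁ + m₂c₂) = 788.43 K.
ΔS₁ = m₁c₁ ln(T_f/T₁) = 472.44 × ln(788.43/1000) = -112.3 J/K.
ΔS₂ = m₂c₂ ln(T_f/T₂) = 181.258 × ln(788.43/237) = 217.9 J/K.
ΔS_total = -112.3 + 217.9 = 106 J/K.

ΔS_total = 106 J/K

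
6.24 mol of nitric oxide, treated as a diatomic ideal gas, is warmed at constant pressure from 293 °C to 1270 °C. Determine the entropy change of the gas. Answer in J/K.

In kelvin: T₁ = 566.15 K, T₂ = 1543.15 K. At constant pressure, ΔS = nC_p ln(T₂/T₁) with C_p = 7R/2 = 29.1 J mol⁻¹ K⁻¹.
ΔS = 6.24 × 29.1 × ln(1543.15/566.15) = 182 J/K.

ΔS = 182 J/K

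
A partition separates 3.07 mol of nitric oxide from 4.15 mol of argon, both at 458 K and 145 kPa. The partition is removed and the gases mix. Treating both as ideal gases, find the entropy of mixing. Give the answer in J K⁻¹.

Mole fractions: x_A = 3.07/7.22 = 0.425, x_B = 0.575.
ΔS_mix = −R(n_A ln x_A + n_B ln x_B) = −8.314 × (3.07 ln 0.425 + 4.15 ln 0.575) = 40.9 J/K.

ΔS_mix = 40.9 J/K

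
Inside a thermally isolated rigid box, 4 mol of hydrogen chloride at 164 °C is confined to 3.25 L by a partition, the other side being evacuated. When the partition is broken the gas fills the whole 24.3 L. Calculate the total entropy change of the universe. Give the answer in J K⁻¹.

For an ideal gas in free expansion Q = 0 and W = 0, so T is unchanged.
Entropy is a state function; using a reversible isothermal path, ΔS_gas = nR ln(V₂/V₁) = 4 × 8.314 × ln(24.3/3.25) = 66.9 J/K.
The insulated surroundings exchange no heat, so ΔS_surr = 0 and ΔS_universe = ΔS_gas.

ΔS_universe = 66.9 J/K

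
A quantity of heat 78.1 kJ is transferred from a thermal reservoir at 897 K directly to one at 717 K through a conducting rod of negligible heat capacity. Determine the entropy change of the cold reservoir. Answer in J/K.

ΔS_cold = 109 J/K

The cold reservoir gains heat Q, so ΔS_cold = +Q/T_C = 78100/717 = 109 J/K.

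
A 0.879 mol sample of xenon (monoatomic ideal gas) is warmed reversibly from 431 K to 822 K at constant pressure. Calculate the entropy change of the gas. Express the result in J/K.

At constant pressure, ΔS = nC_p ln(T₂/T₁) with C_p = 5R/2 = 20.79 J mol⁻¹ K⁻¹.
ΔS = 0.879 × 20.79 × ln(822/431) = 11.8 J/K.

ΔS = 11.8 J/K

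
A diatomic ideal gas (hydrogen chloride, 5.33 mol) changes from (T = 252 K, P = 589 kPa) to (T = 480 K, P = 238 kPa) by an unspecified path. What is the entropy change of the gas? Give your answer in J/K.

ΔS = nC_p ln(T₂/T₁) − nR ln(P₂/P₁), with C_p = 7R/2 = 29.1 J mol⁻¹ K⁻¹ for a diatomic ideal gas.
ΔS = 5.33 × [29.1 × ln(480/252) − 8.314 × ln(238/589)] = 140 J/K.

ΔS = 140 J/K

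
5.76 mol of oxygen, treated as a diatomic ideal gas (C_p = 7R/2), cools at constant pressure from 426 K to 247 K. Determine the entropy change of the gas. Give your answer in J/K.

At constant pressure, ΔS = nC_p ln(T₂/T₁) with C_p = 7R/2 = 29.1 J mol⁻¹ K⁻¹.
ΔS = 5.76 × 29.1 × ln(247/426) = -91.4 J/K.

ΔS = -91.4 J/K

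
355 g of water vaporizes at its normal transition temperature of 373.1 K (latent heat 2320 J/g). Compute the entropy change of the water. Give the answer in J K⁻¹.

Heat absorbed by the substance: Q = mL = 355 × 2320 = 823600 J.
At constant T, ΔS = Q_rev/T = 823600 / 373.1 = 2210 J/K.

ΔS = 2210 J/K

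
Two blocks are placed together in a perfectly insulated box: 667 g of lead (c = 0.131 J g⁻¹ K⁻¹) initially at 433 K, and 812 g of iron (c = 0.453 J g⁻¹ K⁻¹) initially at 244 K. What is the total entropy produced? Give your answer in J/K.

ΔS_total = 13 J/K

Energy balance: T_f = (m₁c₁T₁ + m₂c₂T₂)/(m₁c₁ + m₂c₂) = 280.28 K.
ΔS₁ = m₁c₁ ln(T_f/T₁) = 87.377 × ln(280.28/433) = -38.01 J/K.
ΔS₂ = m₂c₂ ln(T_f/T₂) = 367.836 × ln(280.28/244) = 50.99 J/K.
ΔS_total = -38.01 + 50.99 = 13 J/K.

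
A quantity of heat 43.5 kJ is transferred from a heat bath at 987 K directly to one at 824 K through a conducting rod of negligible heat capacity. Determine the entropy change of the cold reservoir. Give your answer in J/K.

ΔS_cold = 52.8 J/K

The cold reservoir gains heat Q, so ΔS_cold = +Q/T_C = 43500/824 = 52.8 J/K.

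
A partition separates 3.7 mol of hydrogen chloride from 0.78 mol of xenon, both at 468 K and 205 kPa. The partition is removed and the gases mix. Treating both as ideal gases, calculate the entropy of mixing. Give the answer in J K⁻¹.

ΔS_mix = 17.2 J/K

Mole fractions: x_A = 3.7/4.48 = 0.826, x_B = 0.174.
ΔS_mix = −R(n_A ln x_A + n_B ln x_B) = −8.314 × (3.7 ln 0.826 + 0.78 ln 0.174) = 17.2 J/K.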